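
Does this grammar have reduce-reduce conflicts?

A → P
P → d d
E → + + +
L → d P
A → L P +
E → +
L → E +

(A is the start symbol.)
Augment with A' → A and build the canonical LR(0) collection (I0 = CLOSURE({[A' → . A]}), then GOTO on every symbol after a dot until no new states appear). It has 16 states:
  I0: { [A → . L P +], [A → . P], [A' → . A], [E → . + + +], [E → . +], [L → . E +], [L → . d P], [P → . d d] }  — shift
  I1: { [E → + . + +], [E → + .] }  — shift, reduce
  I2: { [A' → A .] }  — accept
  I3: { [L → E . +] }  — shift
  I4: { [A → L . P +], [P → . d d] }  — shift
  I5: { [A → P .] }  — reduce
  I6: { [L → d . P], [P → . d d], [P → d . d] }  — shift
  I7: { [L → d P .] }  — reduce
  I8: { [P → d . d], [P → d d .] }  — shift, reduce
  I9: { [P → d d .] }  — reduce
  I10: { [A → L P . +] }  — shift
  I11: { [P → d . d] }  — shift
  I12: { [A → L P + .] }  — reduce
  I13: { [L → E + .] }  — reduce
  I14: { [E → + + . +] }  — shift
  I15: { [E → + + + .] }  — reduce

No state contains more than one complete item.

Answer: No reduce-reduce conflicts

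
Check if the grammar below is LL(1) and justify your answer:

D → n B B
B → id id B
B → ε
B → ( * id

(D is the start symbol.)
A grammar is LL(1) if for each non-terminal N with multiple productions, the predict sets of those productions are pairwise disjoint, where PREDICT(N → α) = (FIRST(α) \ {ε}) ∪ (FOLLOW(N) if α ⇒* ε).

Relevant sets:
  FOLLOW(B) = { $, '(', 'id' }

For B:
  PREDICT(B → id id B) = { 'id' }
  PREDICT(B → ε) = { $, '(', 'id' }
  PREDICT(B → '(' '*' id) = { '(' }
D has a single production, so nothing to check there.

Conflict found: Predict set conflict for B: { 'id' }
The grammar is NOT LL(1).

Answer: No. Predict set conflict for B: { 'id' }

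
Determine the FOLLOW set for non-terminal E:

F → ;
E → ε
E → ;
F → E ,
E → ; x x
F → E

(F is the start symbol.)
{ $, ',' }

To compute FOLLOW(E), find every occurrence of E on a right-hand side N → α E β: add FIRST(β) \ {ε}, and if β is empty or nullable also add FOLLOW(N). Iterate to a fixed point.

In F → E ,: E is followed by ',', add FIRST(',') \ {ε} = { ',' }
In F → E: E is at the end, add FOLLOW(F)

The FOLLOW sets referred to above (computed the same way, to a fixed point):
  FOLLOW(F) = { $ }

Taking the union: FOLLOW(E) = { $, ',' }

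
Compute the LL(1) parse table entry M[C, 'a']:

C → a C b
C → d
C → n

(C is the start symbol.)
To find M[C, 'a'], we find productions for C where 'a' is in the predict set (PREDICT(N → α) = (FIRST(α) \ {ε}) ∪ (FOLLOW(N) if α ⇒* ε)).

C → a C b: PREDICT = { 'a' }
  'a' is in predict set, so this production goes in M[C, 'a']
C → d: PREDICT = { 'd' }
C → n: PREDICT = { 'n' }

M[C, 'a'] = C → a C b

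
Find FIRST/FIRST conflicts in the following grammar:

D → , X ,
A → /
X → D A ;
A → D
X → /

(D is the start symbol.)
A FIRST/FIRST conflict occurs when two productions N → α and N → β for the same non-terminal have FIRST(α) ∩ FIRST(β) ≠ ∅ (with ε ∈ FIRST of a nullable right-hand side, so two nullable alternatives also conflict).

FIRST sets of the non-terminals at (or reachable through a nullable prefix from) the front of some alternative:
  FIRST(D) = { ',' }

Productions for A:
  A → /: FIRST = { '/' }
  A → D: FIRST = { ',' }
Productions for X:
  X → D A ;: FIRST = { ',' }
  X → /: FIRST = { '/' }
D has only one production, so no FIRST/FIRST conflict is possible there.

All alternatives of each non-terminal have pairwise disjoint FIRST sets.

Answer: No FIRST/FIRST conflicts.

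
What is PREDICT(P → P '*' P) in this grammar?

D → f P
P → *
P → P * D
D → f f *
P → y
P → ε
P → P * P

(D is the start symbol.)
PREDICT(P → P '*' P) = (FIRST(RHS) \ {ε}) ∪ (FOLLOW(P) if ε ∈ FIRST(RHS), i.e. RHS ⇒* ε)
FIRST(P) = { '*', 'y', ε }
FIRST(P '*' P) = { '*', 'y' }
ε ∉ FIRST(P '*' P), so FOLLOW(P) is not added.
PREDICT(P → P '*' P) = { '*', 'y' }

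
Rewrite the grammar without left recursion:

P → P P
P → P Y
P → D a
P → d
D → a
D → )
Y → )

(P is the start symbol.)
P → D a P'
P → d P'
P' → P P'
P' → Y P'
P' → ε
D → a
D → )
Y → )

P is directly left-recursive. The standard transformation for
  A → A α₁ | ... | A α_m | β₁ | ... | β_n
is
  A  → β₁ A' | ... | β_n A'
  A' → α₁ A' | ... | α_m A' | ε

P → D a becomes P → D a P'
P → d becomes P → d P'
P → P P becomes P' → P P'
P → P Y becomes P' → Y P'
Add P' → ε

Productions for other non-terminals are unchanged:
  D → a
  D → )
  Y → )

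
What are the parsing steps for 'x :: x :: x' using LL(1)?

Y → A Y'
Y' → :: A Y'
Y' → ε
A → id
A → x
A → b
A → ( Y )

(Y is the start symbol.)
LL(1) parsing maintains a stack (initially the start symbol over $) and the input. At each step: if the stack top is a terminal, match it against the current input token; if it is a non-terminal N, replace it with the RHS of M[N, lookahead] (the unique production whose predict set contains the lookahead).

Stack is shown with the top on the left.

Stack      Input          Action
--------------------------------
Y $        x :: x :: x $  output Y → A Y'
A Y' $     x :: x :: x $  output A → x
x Y' $     x :: x :: x $  match 'x'
Y' $       :: x :: x $    output Y' → :: A Y'
:: A Y' $  :: x :: x $    match '::'
A Y' $     x :: x $       output A → x
x Y' $     x :: x $       match 'x'
Y' $       :: x $         output Y' → :: A Y'
:: A Y' $  :: x $         match '::'
A Y' $     x $            output A → x
x Y' $     x $            match 'x'
Y' $       $              output Y' → ε
$          $              accept

The string is accepted.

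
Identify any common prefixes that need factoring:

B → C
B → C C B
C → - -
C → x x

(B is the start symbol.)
Left-factoring is needed when two productions for the same non-terminal
share a common prefix on the right-hand side.

Productions for B:
  B → C
  B → C C B
Productions for C:
  C → - -
  C → x x

Found common prefix 'C' in productions for B

Answer: Yes, B has productions with common prefix 'C'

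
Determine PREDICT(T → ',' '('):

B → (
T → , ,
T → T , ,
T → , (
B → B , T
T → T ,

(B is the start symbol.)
{ ',' }

PREDICT(T → ',' '(') = (FIRST(RHS) \ {ε}) ∪ (FOLLOW(T) if ε ∈ FIRST(RHS), i.e. RHS ⇒* ε)
FIRST(',' '(') = { ',' }
ε ∉ FIRST(',' '('), so FOLLOW(T) is not added.
PREDICT(T → ',' '(') = { ',' }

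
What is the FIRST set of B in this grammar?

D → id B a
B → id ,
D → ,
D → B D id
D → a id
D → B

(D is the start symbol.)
{ 'id' }

From B → id ,:
  - id is a terminal: add 'id' and stop

Collecting: FIRST(B) = { 'id' }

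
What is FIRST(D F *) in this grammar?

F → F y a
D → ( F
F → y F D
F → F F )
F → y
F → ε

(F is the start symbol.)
{ '(' }

FIRST sets of the non-terminals involved (from the grammar, by fixed-point iteration):
  FIRST(D) = { '(' }

To compute FIRST(D F *), process the symbols left to right:
Symbol D is a non-terminal. Add FIRST(D) \ {ε} = { '(' }
D is not nullable (ε ∉ FIRST(D)), so stop here.
FIRST(D F *) = { '(' }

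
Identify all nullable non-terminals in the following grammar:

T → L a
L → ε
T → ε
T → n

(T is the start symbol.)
{ 'L', 'T' }

A non-terminal is nullable if it can derive ε (the empty string): either it has an ε-production, or it has a production whose right-hand side consists entirely of nullable non-terminals.

ε-productions: L → ε, T → ε
So L, T are immediately nullable.
Every non-terminal is now nullable.
Nullable = { 'L', 'T' }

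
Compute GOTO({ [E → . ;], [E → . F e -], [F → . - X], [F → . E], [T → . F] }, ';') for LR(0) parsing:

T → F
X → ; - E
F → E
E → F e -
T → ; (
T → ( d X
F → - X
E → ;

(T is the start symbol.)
GOTO(I, ';') = CLOSURE({ [A → αX.β] : [A → α.Xβ] ∈ I, X = ';' })

Items with dot before ';', with the dot advanced:
  [E → . ;] → [E → ; .]
Closure adds nothing (no advanced item has the dot before a non-terminal).

GOTO = { [E → ; .] }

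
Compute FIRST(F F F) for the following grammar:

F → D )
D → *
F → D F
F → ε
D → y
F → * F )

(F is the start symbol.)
{ '*', 'y', ε }

FIRST sets of the non-terminals involved (from the grammar, by fixed-point iteration):
  FIRST(F) = { '*', 'y', ε }

To compute FIRST(F F F), process the symbols left to right:
Symbol F is a non-terminal. Add FIRST(F) \ {ε} = { '*', 'y' }
F is nullable (ε ∈ FIRST(F)), continue to the next symbol.
Symbol F is a non-terminal. Add FIRST(F) \ {ε} = { '*', 'y' }
F is nullable (ε ∈ FIRST(F)), continue to the next symbol.
Symbol F is a non-terminal. Add FIRST(F) \ {ε} = { '*', 'y' }
F is nullable (ε ∈ FIRST(F)), continue to the next symbol.
All symbols are nullable, so ε is in the result.
FIRST(F F F) = { '*', 'y', ε }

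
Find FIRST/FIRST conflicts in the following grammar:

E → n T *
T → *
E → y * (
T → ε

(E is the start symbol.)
A FIRST/FIRST conflict occurs when two productions N → α and N → β for the same non-terminal have FIRST(α) ∩ FIRST(β) ≠ ∅ (with ε ∈ FIRST of a nullable right-hand side, so two nullable alternatives also conflict).

Productions for E:
  E → n T *: FIRST = { 'n' }
  E → y * (: FIRST = { 'y' }
Productions for T:
  T → *: FIRST = { '*' }
  T → ε: FIRST = { ε }

All alternatives of each non-terminal have pairwise disjoint FIRST sets.

Answer: No FIRST/FIRST conflicts.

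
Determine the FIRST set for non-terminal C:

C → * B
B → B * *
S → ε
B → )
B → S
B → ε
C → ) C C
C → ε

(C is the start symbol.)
{ ')', '*', ε }

From C → * B:
  - '*' is a terminal: add '*' and stop
From C → ) C C:
  - ')' is a terminal: add ')' and stop
From C → ε:
  - ε-production, so ε ∈ FIRST(C)

Collecting: FIRST(C) = { ')', '*', ε }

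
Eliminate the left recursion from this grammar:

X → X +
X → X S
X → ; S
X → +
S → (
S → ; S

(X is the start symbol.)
X is directly left-recursive. The standard transformation for
  A → A α₁ | ... | A α_m | β₁ | ... | β_n
is
  A  → β₁ A' | ... | β_n A'
  A' → α₁ A' | ... | α_m A' | ε

X → ; S becomes X → ; S X'
X → + becomes X → + X'
X → X + becomes X' → + X'
X → X S becomes X' → S X'
Add X' → ε

Productions for other non-terminals are unchanged:
  S → (
  S → ; S

Resulting grammar:
X → ; S X'
X → + X'
X' → + X'
X' → S X'
X' → ε
S → (
S → ; S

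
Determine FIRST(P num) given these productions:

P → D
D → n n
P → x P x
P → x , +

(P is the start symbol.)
FIRST sets of the non-terminals involved (from the grammar, by fixed-point iteration):
  FIRST(P) = { 'n', 'x' }

To compute FIRST(P num), process the symbols left to right:
Symbol P is a non-terminal. Add FIRST(P) \ {ε} = { 'n', 'x' }
P is not nullable (ε ∉ FIRST(P)), so stop here.
FIRST(P num) = { 'n', 'x' }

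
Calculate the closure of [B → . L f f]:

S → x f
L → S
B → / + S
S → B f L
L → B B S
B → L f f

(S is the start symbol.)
To compute CLOSURE, for each item [A → α.Bβ] where B is a non-terminal, add [B → .γ] for all productions B → γ; repeat for the newly added items until nothing changes.

Start with: [B → . L f f]
  [B → . L f f] has the dot before L: add [L → . S], [L → . B B S]
  [L → . S] has the dot before S: add [S → . x f], [S → . B f L]
  [L → . B B S] has the dot before B: add [B → . / + S]
No further items can be added.

CLOSURE = { [B → . / + S], [B → . L f f], [L → . B B S], [L → . S], [S → . B f L], [S → . x f] }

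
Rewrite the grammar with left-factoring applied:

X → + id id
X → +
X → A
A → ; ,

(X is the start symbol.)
Left-factoring transforms A → αβ₁ | αβ₂ into A → αA' and A' → β₁ | β₂
(α is the longest common prefix among the alternatives). Repeat until
no nonterminal has two alternatives with a common prefix.

Round 1: X has alternatives sharing prefix '+'. Introduce X': X → + X'
  Add: X' → id id
  Add: X' → ε

No remaining common prefixes — done.

Resulting grammar:
X → + X'
X' → id id
X' → ε
X → A
A → ; ,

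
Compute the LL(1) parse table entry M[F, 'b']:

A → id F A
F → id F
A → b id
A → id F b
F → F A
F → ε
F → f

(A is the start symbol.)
To find M[F, 'b'], we find productions for F where 'b' is in the predict set (PREDICT(N → α) = (FIRST(α) \ {ε}) ∪ (FOLLOW(N) if α ⇒* ε)).

Relevant sets:
  FIRST(F) = { 'b', 'f', 'id', ε }
  FIRST(A) = { 'b', 'id' }
  FOLLOW(F) = { 'b', 'id' }

F → id F: PREDICT = { 'id' }
F → F A: PREDICT = { 'b', 'f', 'id' }
  'b' is in predict set, so this production goes in M[F, 'b']
F → ε: PREDICT = { 'b', 'id' }
  'b' is in predict set, so this production goes in M[F, 'b']
F → f: PREDICT = { 'f' }

M[F, 'b'] = F → F A, F → ε  (a multiply-defined cell — the grammar is not LL(1))

Answer: F → F A, F → ε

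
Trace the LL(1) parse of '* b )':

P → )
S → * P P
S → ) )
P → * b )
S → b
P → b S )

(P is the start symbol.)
Stack is shown with the top on the left.

Stack    Input    Action
------------------------
P $      * b ) $  output P → * b )
* b ) $  * b ) $  match '*'
b ) $    b ) $    match 'b'
) $      ) $      match ')'
$        $        accept

The string is accepted.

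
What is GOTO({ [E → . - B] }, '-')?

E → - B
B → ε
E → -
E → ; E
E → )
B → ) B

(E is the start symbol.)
GOTO(I, '-') = CLOSURE({ [A → αX.β] : [A → α.Xβ] ∈ I, X = '-' })

Items with dot before '-', with the dot advanced:
  [E → . - B] → [E → - . B]
Closure of the advanced items:
  [E → - . B] has the dot before B: add [B → .], [B → . ) B]

GOTO = { [B → . ) B], [B → .], [E → - . B] }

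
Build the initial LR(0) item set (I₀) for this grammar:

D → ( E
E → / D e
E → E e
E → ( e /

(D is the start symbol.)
{ [D → . ( E], [D' → . D] }

First, augment the grammar with D' → D
I₀ = CLOSURE({ [D' → . D] }):
  [D' → . D] has the dot before D: add [D → . ( E]
No further items can be added.

I₀ = { [D → . ( E], [D' → . D] }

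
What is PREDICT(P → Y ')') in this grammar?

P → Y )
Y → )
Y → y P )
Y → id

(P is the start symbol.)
{ ')', 'id', 'y' }

PREDICT(P → Y ')') = (FIRST(RHS) \ {ε}) ∪ (FOLLOW(P) if ε ∈ FIRST(RHS), i.e. RHS ⇒* ε)
FIRST(Y) = { ')', 'id', 'y' }
FIRST(Y ')') = { ')', 'id', 'y' }
ε ∉ FIRST(Y ')'), so FOLLOW(P) is not added.
PREDICT(P → Y ')') = { ')', 'id', 'y' }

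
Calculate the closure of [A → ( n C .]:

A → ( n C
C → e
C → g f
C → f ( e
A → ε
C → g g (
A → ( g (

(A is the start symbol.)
{ [A → ( n C .] }

Start with: [A → ( n C .]
The dot is at the end, so nothing is added.

CLOSURE = { [A → ( n C .] }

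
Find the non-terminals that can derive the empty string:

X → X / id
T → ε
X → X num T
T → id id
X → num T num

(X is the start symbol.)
ε-productions: T → ε
So T is immediately nullable.
No further non-terminal can be added: every production for the remaining non-terminals contains a terminal or a non-nullable non-terminal.
Nullable = { 'T' }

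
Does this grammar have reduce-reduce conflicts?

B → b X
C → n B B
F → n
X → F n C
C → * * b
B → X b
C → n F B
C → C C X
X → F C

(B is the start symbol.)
No reduce-reduce conflicts

A reduce-reduce conflict occurs when an LR(0) state has two complete items [A → α .] and [B → β .] — both call for a reduction, and with no lookahead the parser cannot choose between them.

Augment with B' → B and build the canonical LR(0) collection (I0 = CLOSURE({[B' → . B]}), then GOTO on every symbol after a dot until no new states appear). It has 23 states:
  I0: { [B → . X b], [B → . b X], [B' → . B], [F → . n], [X → . F C], [X → . F n C] }  — shift
  I1: { [B' → B .] }  — accept
  I2: { [C → . * * b], [C → . C C X], [C → . n B B], [C → . n F B], [X → F . C], [X → F . n C] }  — shift
  I3: { [B → X . b] }  — shift
  I4: { [B → b . X], [F → . n], [X → . F C], [X → . F n C] }  — shift
  I5: { [F → n .] }  — reduce
  I6: { [B → b X .] }  — reduce
  I7: { [B → X b .] }  — reduce
  I8: { [C → * . * b] }  — shift
  I9: { [C → . * * b], [C → . C C X], [C → . n B B], [C → . n F B], [C → C . C X], [X → F C .] }  — shift, reduce
  I10: { [B → . X b], [B → . b X], [C → . * * b], [C → . C C X], [C → . n B B], [C → . n F B], [C → n . B B], [C → n . F B], [F → . n], [X → . F C], [X → . F n C], [X → F n . C] }  — shift
  I11: { [B → . X b], [B → . b X], [C → n B . B], [F → . n], [X → . F C], [X → . F n C] }  — shift
  I12: { [C → . * * b], [C → . C C X], [C → . n B B], [C → . n F B], [C → C . C X], [X → F n C .] }  — shift, reduce
  I13: { [B → . X b], [B → . b X], [C → . * * b], [C → . C C X], [C → . n B B], [C → . n F B], [C → n F . B], [F → . n], [X → . F C], [X → . F n C], [X → F . C], [X → F . n C] }  — shift
  I14: { [B → . X b], [B → . b X], [C → n . B B], [C → n . F B], [F → . n], [F → n .], [X → . F C], [X → . F n C] }  — shift, reduce
  I15: { [C → n F B .] }  — reduce
  I16: { [B → . X b], [B → . b X], [C → . * * b], [C → . C C X], [C → . n B B], [C → . n F B], [C → n . B B], [C → n . F B], [F → . n], [F → n .], [X → . F C], [X → . F n C], [X → F n . C] }  — shift, reduce
  I17: { [C → . * * b], [C → . C C X], [C → . n B B], [C → . n F B], [C → C . C X], [C → C C . X], [F → . n], [X → . F C], [X → . F n C] }  — shift
  I18: { [B → . X b], [B → . b X], [C → n . B B], [C → n . F B], [F → . n], [X → . F C], [X → . F n C] }  — shift
  I19: { [C → C C X .] }  — reduce
  I20: { [C → n B B .] }  — reduce
  I21: { [C → * * . b] }  — shift
  I22: { [C → * * b .] }  — reduce

No state contains more than one complete item.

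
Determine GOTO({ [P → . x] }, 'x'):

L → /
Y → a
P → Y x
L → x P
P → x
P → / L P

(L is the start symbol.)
GOTO(I, 'x') = CLOSURE({ [A → αX.β] : [A → α.Xβ] ∈ I, X = 'x' })

Items with dot before 'x', with the dot advanced:
  [P → . x] → [P → x .]
Closure adds nothing (no advanced item has the dot before a non-terminal).

GOTO = { [P → x .] }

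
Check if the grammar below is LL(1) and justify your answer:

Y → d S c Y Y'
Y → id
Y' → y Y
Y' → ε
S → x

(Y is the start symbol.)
No. Predict set conflict for Y': { 'y' }

A grammar is LL(1) if for each non-terminal N with multiple productions, the predict sets of those productions are pairwise disjoint, where PREDICT(N → α) = (FIRST(α) \ {ε}) ∪ (FOLLOW(N) if α ⇒* ε).

Relevant sets:
  FOLLOW(Y') = { $, 'y' }

For Y:
  PREDICT(Y → d S c Y Y') = { 'd' }
  PREDICT(Y → id) = { 'id' }
For Y':
  PREDICT(Y' → y Y) = { 'y' }
  PREDICT(Y' → ε) = { $, 'y' }
S has a single production, so nothing to check there.

Conflict found: Predict set conflict for Y': { 'y' }
The grammar is NOT LL(1).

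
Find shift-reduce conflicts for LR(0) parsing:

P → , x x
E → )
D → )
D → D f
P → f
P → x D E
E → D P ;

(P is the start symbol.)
Augment with P' → P and build the canonical LR(0) collection (I0 = CLOSURE({[P' → . P]}), then GOTO on every symbol after a dot until no new states appear). It has 16 states:
  I0: { [P → . , x x], [P → . f], [P → . x D E], [P' → . P] }  — shift
  I1: { [P → , . x x] }  — shift
  I2: { [P' → P .] }  — accept
  I3: { [P → f .] }  — reduce
  I4: { [D → . )], [D → . D f], [P → x . D E] }  — shift
  I5: { [D → ) .] }  — reduce
  I6: { [D → . )], [D → . D f], [D → D . f], [E → . )], [E → . D P ;], [P → x D . E] }  — shift
  I7: { [D → ) .], [E → ) .] }  — 2 reduces
  I8: { [D → D . f], [E → D . P ;], [P → . , x x], [P → . f], [P → . x D E] }  — shift
  I9: { [P → x D E .] }  — reduce
  I10: { [D → D f .] }  — reduce
  I11: { [E → D P . ;] }  — shift
  I12: { [D → D f .], [P → f .] }  — 2 reduces
  I13: { [E → D P ; .] }  — reduce
  I14: { [P → , x . x] }  — shift
  I15: { [P → , x x .] }  — reduce

No state contains both a complete item and a shift item.

Answer: No shift-reduce conflicts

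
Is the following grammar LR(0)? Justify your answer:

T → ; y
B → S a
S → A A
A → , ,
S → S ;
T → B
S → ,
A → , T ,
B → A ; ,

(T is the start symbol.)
Augment with T' → T and build the canonical LR(0) collection (I0 = CLOSURE({[T' → . T]}), then GOTO on every symbol after a dot until no new states appear). It has 17 states:
  I0: { [A → . , ,], [A → . , T ,], [B → . A ; ,], [B → . S a], [S → . ,], [S → . A A], [S → . S ;], [T → . ; y], [T → . B], [T' → . T] }  — shift
  I1: { [A → , . ,], [A → , . T ,], [A → . , ,], [A → . , T ,], [B → . A ; ,], [B → . S a], [S → , .], [S → . ,], [S → . A A], [S → . S ;], [T → . ; y], [T → . B] }  — shift, reduce
  I2: { [T → ; . y] }  — shift
  I3: { [A → . , ,], [A → . , T ,], [B → A . ; ,], [S → A . A] }  — shift
  I4: { [T → B .] }  — reduce
  I5: { [B → S . a], [S → S . ;] }  — shift
  I6: { [T' → T .] }  — accept
  I7: { [S → S ; .] }  — reduce
  I8: { [B → S a .] }  — reduce
  I9: { [A → , . ,], [A → , . T ,], [A → . , ,], [A → . , T ,], [B → . A ; ,], [B → . S a], [S → . ,], [S → . A A], [S → . S ;], [T → . ; y], [T → . B] }  — shift
  I10: { [B → A ; . ,] }  — shift
  I11: { [S → A A .] }  — reduce
  I12: { [B → A ; , .] }  — reduce
  I13: { [A → , , .], [A → , . ,], [A → , . T ,], [A → . , ,], [A → . , T ,], [B → . A ; ,], [B → . S a], [S → , .], [S → . ,], [S → . A A], [S → . S ;], [T → . ; y], [T → . B] }  — shift, 2 reduces
  I14: { [A → , T . ,] }  — shift
  I15: { [A → , T , .] }  — reduce
  I16: { [T → ; y .] }  — reduce

Conflict in state I1:
  Shift-reduce conflict between [S → , .] and [A → . , ,]
So the grammar is NOT LR(0).

Answer: No. Shift-reduce conflict between [S → , .] and [A → . , ,]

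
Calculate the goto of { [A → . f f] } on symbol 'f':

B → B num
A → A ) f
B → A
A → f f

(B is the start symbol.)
{ [A → f . f] }

GOTO(I, 'f') = CLOSURE({ [A → αX.β] : [A → α.Xβ] ∈ I, X = 'f' })

Items with dot before 'f', with the dot advanced:
  [A → . f f] → [A → f . f]
Closure adds nothing (no advanced item has the dot before a non-terminal).

GOTO = { [A → f . f] }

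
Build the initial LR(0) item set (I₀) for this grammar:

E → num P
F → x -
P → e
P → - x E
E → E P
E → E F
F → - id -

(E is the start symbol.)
{ [E → . E F], [E → . E P], [E → . num P], [E' → . E] }

First, augment the grammar with E' → E
I₀ = CLOSURE({ [E' → . E] }):
  [E' → . E] has the dot before E: add [E → . num P], [E → . E P], [E → . E F]
No further items can be added.

I₀ = { [E → . E F], [E → . E P], [E → . num P], [E' → . E] }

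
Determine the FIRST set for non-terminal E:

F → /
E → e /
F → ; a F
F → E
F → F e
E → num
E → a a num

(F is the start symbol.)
From E → e /:
  - e is a terminal: add 'e' and stop
From E → num:
  - num is a terminal: add 'num' and stop
From E → a a num:
  - a is a terminal: add 'a' and stop

Collecting: FIRST(E) = { 'a', 'e', 'num' }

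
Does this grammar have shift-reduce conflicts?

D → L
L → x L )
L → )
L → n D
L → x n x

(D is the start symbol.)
Augment with D' → D and build the canonical LR(0) collection (I0 = CLOSURE({[D' → . D]}), then GOTO on every symbol after a dot until no new states appear). It has 11 states:
  I0: { [D → . L], [D' → . D], [L → . )], [L → . n D], [L → . x L )], [L → . x n x] }  — shift
  I1: { [L → ) .] }  — reduce
  I2: { [D' → D .] }  — accept
  I3: { [D → L .] }  — reduce
  I4: { [D → . L], [L → . )], [L → . n D], [L → . x L )], [L → . x n x], [L → n . D] }  — shift
  I5: { [L → . )], [L → . n D], [L → . x L )], [L → . x n x], [L → x . L )], [L → x . n x] }  — shift
  I6: { [L → x L . )] }  — shift
  I7: { [D → . L], [L → . )], [L → . n D], [L → . x L )], [L → . x n x], [L → n . D], [L → x n . x] }  — shift
  I8: { [L → n D .] }  — reduce
  I9: { [L → . )], [L → . n D], [L → . x L )], [L → . x n x], [L → x . L )], [L → x . n x], [L → x n x .] }  — shift, reduce
  I10: { [L → x L ) .] }  — reduce

I9 contains reduce item [L → x n x .] and shift items [L → . )], [L → . n D], [L → . x L )], [L → . x n x], [L → x . n x] — shift-reduce conflict.

Answer: Yes — I9: [L → x n x .] vs [L → . )]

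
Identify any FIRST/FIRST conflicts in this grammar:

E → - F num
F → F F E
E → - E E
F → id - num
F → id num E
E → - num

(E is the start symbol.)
A FIRST/FIRST conflict occurs when two productions N → α and N → β for the same non-terminal have FIRST(α) ∩ FIRST(β) ≠ ∅ (with ε ∈ FIRST of a nullable right-hand side, so two nullable alternatives also conflict).

FIRST sets of the non-terminals at (or reachable through a nullable prefix from) the front of some alternative:
  FIRST(F) = { 'id' }

Productions for E:
  E → - F num: FIRST = { '-' }
  E → - E E: FIRST = { '-' }
  E → - num: FIRST = { '-' }
Productions for F:
  F → F F E: FIRST = { 'id' }
  F → id - num: FIRST = { 'id' }
  F → id num E: FIRST = { 'id' }

Conflict for E: E → - F num and E → - E E
  Overlap: { '-' }
Conflict for E: E → - F num and E → - num
  Overlap: { '-' }
Conflict for E: E → - E E and E → - num
  Overlap: { '-' }
Conflict for F: F → F F E and F → id - num
  Overlap: { 'id' }
Conflict for F: F → F F E and F → id num E
  Overlap: { 'id' }
Conflict for F: F → id - num and F → id num E
  Overlap: { 'id' }

Answer: Yes. E → '-' F num / E → '-' E E on { '-' }; E → '-' F num / E → '-' num on { '-' }; E → '-' E E / E → '-' num on { '-' }; F → F F E / F → id '-' num on { 'id' }; F → F F E / F → id num E on { 'id' }; F → id '-' num / F → id num E on { 'id' }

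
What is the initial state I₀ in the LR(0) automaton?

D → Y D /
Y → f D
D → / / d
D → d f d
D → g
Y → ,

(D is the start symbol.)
{ [D → . / / d], [D → . Y D /], [D → . d f d], [D → . g], [D' → . D], [Y → . ,], [Y → . f D] }

First, augment the grammar with D' → D
I₀ = CLOSURE({ [D' → . D] }):
  [D' → . D] has the dot before D: add [D → . Y D /], [D → . / / d], [D → . d f d], [D → . g]
  [D → . Y D /] has the dot before Y: add [Y → . f D], [Y → . ,]
No further items can be added.

I₀ = { [D → . / / d], [D → . Y D /], [D → . d f d], [D → . g], [D' → . D], [Y → . ,], [Y → . f D] }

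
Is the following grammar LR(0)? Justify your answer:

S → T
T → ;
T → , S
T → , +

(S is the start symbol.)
A grammar is LR(0) if no state in the canonical LR(0) collection has:
  - both a shift item (dot before a terminal) and a complete item (shift-reduce conflict), or
  - two or more complete items (reduce-reduce conflict; the accept item [S' → S .] counts as a complete item here).

Augment with S' → S and build the canonical LR(0) collection (I0 = CLOSURE({[S' → . S]}), then GOTO on every symbol after a dot until no new states appear). It has 7 states:
  I0: { [S → . T], [S' → . S], [T → . , +], [T → . , S], [T → . ;] }  — shift
  I1: { [S → . T], [T → , . +], [T → , . S], [T → . , +], [T → . , S], [T → . ;] }  — shift
  I2: { [T → ; .] }  — reduce
  I3: { [S' → S .] }  — accept
  I4: { [S → T .] }  — reduce
  I5: { [T → , + .] }  — reduce
  I6: { [T → , S .] }  — reduce

Every state is either a pure shift/goto state or contains exactly one complete item and nothing to shift — no conflicts. The grammar is LR(0).

Answer: Yes, the grammar is LR(0)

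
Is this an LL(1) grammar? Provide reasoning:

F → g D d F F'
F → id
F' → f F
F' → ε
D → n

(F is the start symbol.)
No. Predict set conflict for F': { 'f' }

A grammar is LL(1) if for each non-terminal N with multiple productions, the predict sets of those productions are pairwise disjoint, where PREDICT(N → α) = (FIRST(α) \ {ε}) ∪ (FOLLOW(N) if α ⇒* ε).

Relevant sets:
  FOLLOW(F') = { $, 'f' }

For F:
  PREDICT(F → g D d F F') = { 'g' }
  PREDICT(F → id) = { 'id' }
For F':
  PREDICT(F' → f F) = { 'f' }
  PREDICT(F' → ε) = { $, 'f' }
D has a single production, so nothing to check there.

Conflict found: Predict set conflict for F': { 'f' }
The grammar is NOT LL(1).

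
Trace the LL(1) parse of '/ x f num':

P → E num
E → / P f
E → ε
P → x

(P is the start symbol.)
Stack is shown with the top on the left.

Stack        Input        Action
--------------------------------
P $          / x f num $  output P → E num
E num $      / x f num $  output E → / P f
/ P f num $  / x f num $  match '/'
P f num $    x f num $    output P → x
x f num $    x f num $    match 'x'
f num $      f num $      match 'f'
num $        num $        match 'num'
$            $            accept

The string is accepted.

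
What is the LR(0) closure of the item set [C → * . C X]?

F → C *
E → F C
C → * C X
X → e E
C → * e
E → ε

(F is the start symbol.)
{ [C → * . C X], [C → . * C X], [C → . * e] }

To compute CLOSURE, for each item [A → α.Bβ] where B is a non-terminal, add [B → .γ] for all productions B → γ; repeat for the newly added items until nothing changes.

Start with: [C → * . C X]
  [C → * . C X] has the dot before C: add [C → . * C X], [C → . * e]
No further items can be added.

CLOSURE = { [C → * . C X], [C → . * C X], [C → . * e] }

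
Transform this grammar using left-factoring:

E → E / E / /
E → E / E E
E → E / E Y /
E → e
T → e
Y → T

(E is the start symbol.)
Left-factoring transforms A → αβ₁ | αβ₂ into A → αA' and A' → β₁ | β₂
(α is the longest common prefix among the alternatives). Repeat until
no nonterminal has two alternatives with a common prefix.

Round 1: E has alternatives sharing prefix 'E / E'. Introduce E': E → E / E E'
  Add: E' → / /
  Add: E' → E
  Add: E' → Y /

No remaining common prefixes — done.

Resulting grammar:
E → E / E E'
E' → / /
E' → E
E' → Y /
E → e
T → e
Y → T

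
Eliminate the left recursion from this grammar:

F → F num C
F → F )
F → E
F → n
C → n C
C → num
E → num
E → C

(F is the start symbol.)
F is directly left-recursive. The standard transformation for
  A → A α₁ | ... | A α_m | β₁ | ... | β_n
is
  A  → β₁ A' | ... | β_n A'
  A' → α₁ A' | ... | α_m A' | ε

F → E becomes F → E F'
F → n becomes F → n F'
F → F num C becomes F' → num C F'
F → F ) becomes F' → ) F'
Add F' → ε

Productions for other non-terminals are unchanged:
  C → n C
  C → num
  E → num
  E → C

Resulting grammar:
F → E F'
F → n F'
F' → num C F'
F' → ) F'
F' → ε
C → n C
C → num
E → num
E → C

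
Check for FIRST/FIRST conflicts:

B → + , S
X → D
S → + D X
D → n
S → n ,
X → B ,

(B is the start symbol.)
FIRST sets of the non-terminals at (or reachable through a nullable prefix from) the front of some alternative:
  FIRST(D) = { 'n' }
  FIRST(B) = { '+' }

Productions for X:
  X → D: FIRST = { 'n' }
  X → B ,: FIRST = { '+' }
Productions for S:
  S → + D X: FIRST = { '+' }
  S → n ,: FIRST = { 'n' }
B, D have only one production, so no FIRST/FIRST conflict is possible there.

All alternatives of each non-terminal have pairwise disjoint FIRST sets.

Answer: No FIRST/FIRST conflicts.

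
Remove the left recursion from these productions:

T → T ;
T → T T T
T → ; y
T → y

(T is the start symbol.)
T is directly left-recursive. The standard transformation for
  A → A α₁ | ... | A α_m | β₁ | ... | β_n
is
  A  → β₁ A' | ... | β_n A'
  A' → α₁ A' | ... | α_m A' | ε

T → ; y becomes T → ; y T'
T → y becomes T → y T'
T → T ; becomes T' → ; T'
T → T T T becomes T' → T T T'
Add T' → ε

Resulting grammar:
T → ; y T'
T → y T'
T' → ; T'
T' → T T T'
T' → ε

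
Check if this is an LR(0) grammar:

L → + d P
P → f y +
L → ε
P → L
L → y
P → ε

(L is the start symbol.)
No. Shift-reduce conflict between [L → .] and [L → . + d P]

Augment with L' → L and build the canonical LR(0) collection (I0 = CLOSURE({[L' → . L]}), then GOTO on every symbol after a dot until no new states appear). It has 10 states:
  I0: { [L → . + d P], [L → . y], [L → .], [L' → . L] }  — shift, reduce
  I1: { [L → + . d P] }  — shift
  I2: { [L' → L .] }  — accept
  I3: { [L → y .] }  — reduce
  I4: { [L → + d . P], [L → . + d P], [L → . y], [L → .], [P → . L], [P → . f y +], [P → .] }  — shift, 2 reduces
  I5: { [P → L .] }  — reduce
  I6: { [L → + d P .] }  — reduce
  I7: { [P → f . y +] }  — shift
  I8: { [P → f y . +] }  — shift
  I9: { [P → f y + .] }  — reduce

Conflict in state I0:
  Shift-reduce conflict between [L → .] and [L → . + d P]
So the grammar is NOT LR(0).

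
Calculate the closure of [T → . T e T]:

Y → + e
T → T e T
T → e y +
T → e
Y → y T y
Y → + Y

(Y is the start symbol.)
To compute CLOSURE, for each item [A → α.Bβ] where B is a non-terminal, add [B → .γ] for all productions B → γ; repeat for the newly added items until nothing changes.

Start with: [T → . T e T]
  [T → . T e T] has the dot before T: add [T → . e y +], [T → . e]
No further items can be added.

CLOSURE = { [T → . T e T], [T → . e y +], [T → . e] }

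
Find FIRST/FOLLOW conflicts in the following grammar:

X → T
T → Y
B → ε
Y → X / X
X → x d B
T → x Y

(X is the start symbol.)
No FIRST/FOLLOW conflicts.

A FIRST/FOLLOW conflict occurs when a non-terminal N has a nullable alternative N → β (β ⇒* ε) and another alternative N → α with FIRST(α) ∩ FOLLOW(N) ≠ ∅: on such a lookahead the parser cannot decide between expanding α and letting N vanish via β.

Nullable non-terminals: B.
B has a nullable alternative but only one production, so nothing to check.

T, X, Y have no nullable alternative, so no FIRST/FOLLOW check is needed there.

No FIRST/FOLLOW conflicts found.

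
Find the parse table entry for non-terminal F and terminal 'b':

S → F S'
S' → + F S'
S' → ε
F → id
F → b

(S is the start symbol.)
To find M[F, 'b'], we find productions for F where 'b' is in the predict set (PREDICT(N → α) = (FIRST(α) \ {ε}) ∪ (FOLLOW(N) if α ⇒* ε)).

F → id: PREDICT = { 'id' }
F → b: PREDICT = { 'b' }
  'b' is in predict set, so this production goes in M[F, 'b']

M[F, 'b'] = F → b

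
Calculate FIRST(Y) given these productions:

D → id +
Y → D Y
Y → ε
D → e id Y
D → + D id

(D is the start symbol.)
FIRST sets of the other non-terminals involved (by the same procedure, iterated to a fixed point):
  FIRST(D) = { '+', 'e', 'id' }

From Y → D Y:
  - D is a non-terminal: add FIRST(D) \ {ε} = { '+', 'e', 'id' }
    D is not nullable, so stop
From Y → ε:
  - ε-production, so ε ∈ FIRST(Y)

Collecting: FIRST(Y) = { '+', 'e', 'id', ε }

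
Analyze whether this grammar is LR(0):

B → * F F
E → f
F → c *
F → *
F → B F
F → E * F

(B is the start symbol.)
No. Shift-reduce conflict between [F → * .] and [B → . * F F]

Augment with B' → B and build the canonical LR(0) collection (I0 = CLOSURE({[B' → . B]}), then GOTO on every symbol after a dot until no new states appear). It has 14 states:
  I0: { [B → . * F F], [B' → . B] }  — shift
  I1: { [B → * . F F], [B → . * F F], [E → . f], [F → . *], [F → . B F], [F → . E * F], [F → . c *] }  — shift
  I2: { [B' → B .] }  — accept
  I3: { [B → * . F F], [B → . * F F], [E → . f], [F → * .], [F → . *], [F → . B F], [F → . E * F], [F → . c *] }  — shift, reduce
  I4: { [B → . * F F], [E → . f], [F → . *], [F → . B F], [F → . E * F], [F → . c *], [F → B . F] }  — shift
  I5: { [F → E . * F] }  — shift
  I6: { [B → * F . F], [B → . * F F], [E → . f], [F → . *], [F → . B F], [F → . E * F], [F → . c *] }  — shift
  I7: { [F → c . *] }  — shift
  I8: { [E → f .] }  — reduce
  I9: { [F → c * .] }  — reduce
  I10: { [B → * F F .] }  — reduce
  I11: { [B → . * F F], [E → . f], [F → . *], [F → . B F], [F → . E * F], [F → . c *], [F → E * . F] }  — shift
  I12: { [F → E * F .] }  — reduce
  I13: { [F → B F .] }  — reduce

Conflict in state I3:
  Shift-reduce conflict between [F → * .] and [B → . * F F]
So the grammar is NOT LR(0).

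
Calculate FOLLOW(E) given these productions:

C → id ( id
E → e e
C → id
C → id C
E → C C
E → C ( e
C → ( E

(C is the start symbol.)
In C → ( E: E is at the end, add FOLLOW(C)

The FOLLOW sets referred to above (computed the same way, to a fixed point):
  FOLLOW(C) = { $, '(', 'id' }

Taking the union: FOLLOW(E) = { $, '(', 'id' }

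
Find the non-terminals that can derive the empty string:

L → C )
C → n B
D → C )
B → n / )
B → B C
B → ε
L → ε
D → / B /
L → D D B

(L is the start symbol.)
{ 'B', 'L' }

ε-productions: B → ε, L → ε
So B, L are immediately nullable.
No further non-terminal can be added: every production for the remaining non-terminals contains a terminal or a non-nullable non-terminal.
Nullable = { 'B', 'L' }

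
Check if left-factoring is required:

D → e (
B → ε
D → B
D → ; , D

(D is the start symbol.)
No, left-factoring is not needed

Left-factoring is needed when two productions for the same non-terminal
share a common prefix on the right-hand side.

Productions for D:
  D → e (
  D → B
  D → ; , D

No common prefixes found.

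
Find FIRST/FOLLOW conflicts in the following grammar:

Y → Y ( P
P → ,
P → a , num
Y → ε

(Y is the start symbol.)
Nullable non-terminals: Y.
FIRST sets used below: FIRST(Y) = { '(', ε }

Y: nullable alternative(s) Y → ε; FOLLOW(Y) = { $, '(' }
  Y → Y ( P: FIRST \ {ε} = { '(' } — overlaps FOLLOW(Y) on { '(' }: CONFLICT
  Y → ε: FIRST \ {ε} = { } — this is the only nullable alternative, skip

P has no nullable alternative, so no FIRST/FOLLOW check is needed there.

So the grammar has 1 FIRST/FOLLOW conflict (marked CONFLICT above).

Answer: Yes. Y → Y '(' P with FOLLOW(Y) on { '(' }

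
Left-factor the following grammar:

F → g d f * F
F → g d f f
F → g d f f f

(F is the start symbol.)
F → g d f F'
F' → * F
F' → f F''
F'' → ε
F'' → f

Left-factoring transforms A → αβ₁ | αβ₂ into A → αA' and A' → β₁ | β₂
(α is the longest common prefix among the alternatives). Repeat until
no nonterminal has two alternatives with a common prefix.

Round 1: F has alternatives sharing prefix 'g d f'. Introduce F': F → g d f F'
  Add: F' → * F
  Add: F' → f
  Add: F' → f f

Round 2: F' has alternatives sharing prefix 'f'. Introduce F'': F' → f F''
  Add: F'' → ε
  Add: F'' → f

No remaining common prefixes — done.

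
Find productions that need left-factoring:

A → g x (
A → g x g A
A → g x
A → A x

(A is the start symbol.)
Yes, A has productions with common prefix 'g x'

Left-factoring is needed when two productions for the same non-terminal
share a common prefix on the right-hand side.

Productions for A:
  A → g x (
  A → g x g A
  A → g x
  A → A x

Found common prefix 'g x' in productions for A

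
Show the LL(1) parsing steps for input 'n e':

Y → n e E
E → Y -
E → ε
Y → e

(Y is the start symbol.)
LL(1) parsing maintains a stack (initially the start symbol over $) and the input. At each step: if the stack top is a terminal, match it against the current input token; if it is a non-terminal N, replace it with the RHS of M[N, lookahead] (the unique production whose predict set contains the lookahead).

Stack is shown with the top on the left.

Stack    Input  Action
----------------------
Y $      n e $  output Y → n e E
n e E $  n e $  match 'n'
e E $    e $    match 'e'
E $      $      output E → ε
$        $      accept

The string is accepted.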